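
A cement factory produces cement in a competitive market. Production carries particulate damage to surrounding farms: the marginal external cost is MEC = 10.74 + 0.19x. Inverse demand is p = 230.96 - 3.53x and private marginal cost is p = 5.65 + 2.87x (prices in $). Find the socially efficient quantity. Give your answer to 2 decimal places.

Social marginal cost = private MC + MEC = 16.39 + 3.06x.
Set SMC = demand: 16.39 + 3.06x = 230.96 - 3.53x → x* = 32.5599.

x* = 32.56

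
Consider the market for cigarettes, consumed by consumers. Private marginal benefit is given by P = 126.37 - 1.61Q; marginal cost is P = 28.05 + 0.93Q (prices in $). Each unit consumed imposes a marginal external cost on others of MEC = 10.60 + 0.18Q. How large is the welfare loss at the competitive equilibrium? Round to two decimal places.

DWL = $56.73

Market equilibrium (private): 28.05 + 0.93Q = 126.37 - 1.61Q → Q_m = 38.7087.
Social marginal benefit = demand − MEC = 115.77 - 1.79Q.
Set SMB = MC: 115.77 - 1.79Q = 28.05 + 0.93Q → Q* = 32.2500.
Height of the DWL triangle at Q_m is MC(Q_m) − SMB(Q_m) = MEC(Q_m) = 17.5676.
DWL = ½ × 6.4587 × 17.5676 = 56.7319.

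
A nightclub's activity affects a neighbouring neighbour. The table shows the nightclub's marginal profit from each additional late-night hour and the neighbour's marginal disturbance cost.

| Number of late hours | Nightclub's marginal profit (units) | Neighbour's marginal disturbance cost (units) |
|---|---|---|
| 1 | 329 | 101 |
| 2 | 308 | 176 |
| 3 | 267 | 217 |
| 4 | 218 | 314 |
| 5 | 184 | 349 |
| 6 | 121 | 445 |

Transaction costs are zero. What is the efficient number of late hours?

Bargaining reaches the level where marginal profit last exceeds marginal disturbance cost.
That holds through level 3 (267 ≥ 217) but not at 4 (218 < 314).

3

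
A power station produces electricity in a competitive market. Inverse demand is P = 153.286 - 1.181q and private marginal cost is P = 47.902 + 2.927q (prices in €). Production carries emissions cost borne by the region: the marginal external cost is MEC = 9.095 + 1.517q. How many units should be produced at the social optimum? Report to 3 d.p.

Social marginal cost = private MC + MEC = 56.997 + 4.444q.
Set SMC = demand: 56.997 + 4.444q = 153.286 - 1.181q → q* = 17.1180.

q* = 17.118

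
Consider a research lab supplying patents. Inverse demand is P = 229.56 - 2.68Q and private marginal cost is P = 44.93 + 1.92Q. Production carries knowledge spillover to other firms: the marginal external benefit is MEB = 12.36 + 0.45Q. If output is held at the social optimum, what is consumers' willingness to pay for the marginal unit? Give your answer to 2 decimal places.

P = 102.35

Social marginal cost = private MC − MEB = 32.57 + 1.47Q.
Set SMC = demand: 32.57 + 1.47Q = 229.56 - 2.68Q → Q* = 47.4675.
Consumer price on the demand curve at Q*: 229.56 − 2.68×47.4675 = 102.3471.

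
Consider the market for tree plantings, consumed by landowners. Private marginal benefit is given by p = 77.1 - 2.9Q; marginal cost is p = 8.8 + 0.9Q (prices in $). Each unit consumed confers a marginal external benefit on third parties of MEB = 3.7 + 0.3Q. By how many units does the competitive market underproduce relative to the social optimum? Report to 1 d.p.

2.6 units

Market equilibrium (private): 8.8 + 0.9Q = 77.1 - 2.9Q → Q_m = 17.9737.
Social marginal benefit = demand + MEB = 80.8 - 2.6Q.
Set SMB = MC: 80.8 - 2.6Q = 8.8 + 0.9Q → Q* = 20.5714.
Gap = |17.9737 − 20.5714| = 2.5977.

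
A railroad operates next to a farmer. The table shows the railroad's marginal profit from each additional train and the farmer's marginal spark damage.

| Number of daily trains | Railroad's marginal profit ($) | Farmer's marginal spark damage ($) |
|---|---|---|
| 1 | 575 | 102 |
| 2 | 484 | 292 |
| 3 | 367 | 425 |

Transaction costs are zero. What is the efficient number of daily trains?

Bargaining reaches the level where marginal profit last exceeds marginal spark damage.
That holds through level 2 (484 ≥ 292) but not at 3 (367 < 425).

2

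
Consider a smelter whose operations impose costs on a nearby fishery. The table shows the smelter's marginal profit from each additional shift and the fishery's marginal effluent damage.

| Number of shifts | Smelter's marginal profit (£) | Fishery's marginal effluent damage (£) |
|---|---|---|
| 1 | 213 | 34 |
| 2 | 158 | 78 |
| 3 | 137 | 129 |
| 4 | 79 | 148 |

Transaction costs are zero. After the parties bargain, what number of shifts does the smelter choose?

Bargaining reaches the level where marginal profit last exceeds marginal effluent damage.
That holds through level 3 (137 ≥ 129) but not at 4 (79 < 148).

3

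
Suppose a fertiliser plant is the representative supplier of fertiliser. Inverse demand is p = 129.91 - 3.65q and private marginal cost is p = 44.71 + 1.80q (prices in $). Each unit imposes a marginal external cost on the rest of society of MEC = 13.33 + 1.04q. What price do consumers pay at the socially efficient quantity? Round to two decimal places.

Social marginal cost = private MC + MEC = 58.04 + 2.84q.
Set SMC = demand: 58.04 + 2.84q = 129.91 - 3.65q → q* = 11.0740.
Consumer price on the demand curve at q*: 129.91 − 3.65×11.0740 = 89.4899.

P = $89.49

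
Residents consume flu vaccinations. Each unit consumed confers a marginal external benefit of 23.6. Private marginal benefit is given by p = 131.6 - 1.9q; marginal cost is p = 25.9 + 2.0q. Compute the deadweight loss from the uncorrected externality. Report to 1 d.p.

Market equilibrium (private): 25.9 + 2.0q = 131.6 - 1.9q → q_m = 27.1026.
Social marginal benefit = demand + MEB = 155.2 - 1.9q.
Set SMB = MC: 155.2 - 1.9q = 25.9 + 2.0q → q* = 33.1538.
Height of the DWL triangle at q_m is SMB(q_m) − MC(q_m) = MEB(q_m) = 23.6000.
DWL = ½ × 6.0512 × 23.6000 = 71.4042.

DWL = 71.4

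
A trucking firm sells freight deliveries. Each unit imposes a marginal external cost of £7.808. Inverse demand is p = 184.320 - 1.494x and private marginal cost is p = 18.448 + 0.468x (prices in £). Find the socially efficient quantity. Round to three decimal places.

Social marginal cost = private MC + MEC = 26.256 + 0.468x.
Set SMC = demand: 26.256 + 0.468x = 184.320 - 1.494x → x* = 80.5627.

x* = 80.563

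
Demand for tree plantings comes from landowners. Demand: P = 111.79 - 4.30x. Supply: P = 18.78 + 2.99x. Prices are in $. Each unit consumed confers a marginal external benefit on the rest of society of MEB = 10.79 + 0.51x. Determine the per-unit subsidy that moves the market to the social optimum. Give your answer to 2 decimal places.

subsidy = $18.60 per unit

Social marginal benefit = demand + MEB = 122.58 - 3.79x.
Set SMB = MC: 122.58 - 3.79x = 18.78 + 2.99x → x* = 15.3097.
The Pigouvian subsidy equals MEB at x*: 10.79 + 0.51×15.3097 = 18.5979.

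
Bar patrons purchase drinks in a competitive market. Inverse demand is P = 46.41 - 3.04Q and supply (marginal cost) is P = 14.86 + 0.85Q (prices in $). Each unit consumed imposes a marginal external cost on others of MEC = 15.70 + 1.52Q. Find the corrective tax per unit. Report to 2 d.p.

tax = $20.15 per unit

Social marginal benefit = demand − MEC = 30.71 - 4.56Q.
Set SMB = MC: 30.71 - 4.56Q = 14.86 + 0.85Q → Q* = 2.9298.
The Pigouvian tax equals MEC at Q*: 15.70 + 1.52×2.9298 = 20.1533.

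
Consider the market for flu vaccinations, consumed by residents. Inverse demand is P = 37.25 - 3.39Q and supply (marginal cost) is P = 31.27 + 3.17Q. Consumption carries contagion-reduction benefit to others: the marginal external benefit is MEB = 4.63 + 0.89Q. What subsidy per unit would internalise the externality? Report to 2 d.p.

subsidy = 6.30 per unit

Social marginal benefit = demand + MEB = 41.88 - 2.50Q.
Set SMB = MC: 41.88 - 2.50Q = 31.27 + 3.17Q → Q* = 1.8713.
The Pigouvian subsidy equals MEB at Q*: 4.63 + 0.89×1.8713 = 6.2955.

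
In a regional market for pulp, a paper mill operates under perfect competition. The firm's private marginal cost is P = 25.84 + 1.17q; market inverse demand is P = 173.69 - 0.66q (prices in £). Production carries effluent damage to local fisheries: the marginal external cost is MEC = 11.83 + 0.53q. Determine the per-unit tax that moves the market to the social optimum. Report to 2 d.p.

tax = £42.38 per unit

Social marginal cost = private MC + MEC = 37.67 + 1.70q.
Set SMC = demand: 37.67 + 1.70q = 173.69 - 0.66q → q* = 57.6356.
The Pigouvian tax equals MEC at q*: 11.83 + 0.53×57.6356 = 42.3769.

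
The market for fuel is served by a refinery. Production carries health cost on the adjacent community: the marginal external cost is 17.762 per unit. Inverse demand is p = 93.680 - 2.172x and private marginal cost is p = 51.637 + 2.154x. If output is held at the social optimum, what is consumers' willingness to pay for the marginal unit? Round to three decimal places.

Social marginal cost = private MC + MEC = 69.399 + 2.154x.
Set SMC = demand: 69.399 + 2.154x = 93.680 - 2.172x → x* = 5.6128.
Consumer price on the demand curve at x*: 93.680 − 2.172×5.6128 = 81.4890.

P = 81.489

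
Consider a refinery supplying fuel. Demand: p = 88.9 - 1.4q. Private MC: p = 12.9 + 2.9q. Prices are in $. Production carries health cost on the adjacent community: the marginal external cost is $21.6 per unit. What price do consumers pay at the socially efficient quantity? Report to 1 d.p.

P = $71.2

Social marginal cost = private MC + MEC = 34.5 + 2.9q.
Set SMC = demand: 34.5 + 2.9q = 88.9 - 1.4q → q* = 12.6512.
Consumer price on the demand curve at q*: 88.9 − 1.4×12.6512 = 71.1883.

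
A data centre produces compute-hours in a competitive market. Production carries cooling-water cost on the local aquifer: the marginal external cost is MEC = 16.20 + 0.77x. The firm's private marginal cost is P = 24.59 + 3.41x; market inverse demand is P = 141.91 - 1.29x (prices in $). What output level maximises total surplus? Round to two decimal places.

x* = 18.49

Social marginal cost = private MC + MEC = 40.79 + 4.18x.
Set SMC = demand: 40.79 + 4.18x = 141.91 - 1.29x → x* = 18.4863.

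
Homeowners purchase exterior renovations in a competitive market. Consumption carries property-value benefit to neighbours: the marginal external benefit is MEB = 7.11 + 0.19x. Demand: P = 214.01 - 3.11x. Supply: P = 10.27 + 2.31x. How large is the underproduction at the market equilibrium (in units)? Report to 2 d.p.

Market equilibrium (private): 10.27 + 2.31x = 214.01 - 3.11x → x_m = 37.5904.
Social marginal benefit = demand + MEB = 221.12 - 2.92x.
Set SMB = MC: 221.12 - 2.92x = 10.27 + 2.31x → x* = 40.3155.
Gap = |37.5904 − 40.3155| = 2.7251.

2.73 units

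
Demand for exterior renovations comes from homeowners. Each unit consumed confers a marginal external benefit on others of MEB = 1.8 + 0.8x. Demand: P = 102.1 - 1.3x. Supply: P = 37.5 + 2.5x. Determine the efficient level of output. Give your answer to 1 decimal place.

x* = 22.1

Social marginal benefit = demand + MEB = 103.9 - 0.5x.
Set SMB = MC: 103.9 - 0.5x = 37.5 + 2.5x → x* = 22.1333.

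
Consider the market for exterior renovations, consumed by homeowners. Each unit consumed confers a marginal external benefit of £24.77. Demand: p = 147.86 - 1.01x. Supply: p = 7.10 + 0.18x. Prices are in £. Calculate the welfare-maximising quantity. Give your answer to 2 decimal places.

x* = 139.10

Social marginal benefit = demand + MEB = 172.63 - 1.01x.
Set SMB = MC: 172.63 - 1.01x = 7.10 + 0.18x → x* = 139.1008.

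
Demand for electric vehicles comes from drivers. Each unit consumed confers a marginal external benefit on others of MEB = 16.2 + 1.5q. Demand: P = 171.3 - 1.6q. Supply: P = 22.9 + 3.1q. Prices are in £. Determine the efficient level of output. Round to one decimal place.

Social marginal benefit = demand + MEB = 187.5 - 0.1q.
Set SMB = MC: 187.5 - 0.1q = 22.9 + 3.1q → q* = 51.4375.

q* = 51.4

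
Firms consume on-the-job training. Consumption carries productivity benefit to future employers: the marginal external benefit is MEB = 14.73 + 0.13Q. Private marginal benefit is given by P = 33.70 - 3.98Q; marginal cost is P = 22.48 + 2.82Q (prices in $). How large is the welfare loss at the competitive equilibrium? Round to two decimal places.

DWL = $16.74

Market equilibrium (private): 22.48 + 2.82Q = 33.70 - 3.98Q → Q_m = 1.6500.
Social marginal benefit = demand + MEB = 48.43 - 3.85Q.
Set SMB = MC: 48.43 - 3.85Q = 22.48 + 2.82Q → Q* = 3.8906.
The welfare-loss triangle has base |Q_m − Q*| and height MEB(Q_m) (the vertical gap between SMB and MC is zero at Q* and MEB at Q_m).
DWL = ½ × 2.2406 × 14.9445 = 16.7423.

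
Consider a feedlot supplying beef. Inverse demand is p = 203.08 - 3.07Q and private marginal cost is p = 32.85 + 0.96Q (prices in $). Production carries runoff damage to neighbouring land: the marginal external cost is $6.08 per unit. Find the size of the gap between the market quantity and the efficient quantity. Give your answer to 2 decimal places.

1.51 units

Market equilibrium (private): 32.85 + 0.96Q = 203.08 - 3.07Q → Q_m = 42.2407.
Social marginal cost = private MC + MEC = 38.93 + 0.96Q.
Set SMC = demand: 38.93 + 0.96Q = 203.08 - 3.07Q → Q* = 40.7320.
Gap = |42.2407 − 40.7320| = 1.5087.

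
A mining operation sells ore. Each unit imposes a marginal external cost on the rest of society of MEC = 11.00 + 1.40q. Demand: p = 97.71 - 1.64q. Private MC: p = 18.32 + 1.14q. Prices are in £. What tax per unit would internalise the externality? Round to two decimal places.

Social marginal cost = private MC + MEC = 29.32 + 2.54q.
Set SMC = demand: 29.32 + 2.54q = 97.71 - 1.64q → q* = 16.3612.
The Pigouvian tax equals MEC at q*: 11.00 + 1.40×16.3612 = 33.9057.

tax = £33.91 per unit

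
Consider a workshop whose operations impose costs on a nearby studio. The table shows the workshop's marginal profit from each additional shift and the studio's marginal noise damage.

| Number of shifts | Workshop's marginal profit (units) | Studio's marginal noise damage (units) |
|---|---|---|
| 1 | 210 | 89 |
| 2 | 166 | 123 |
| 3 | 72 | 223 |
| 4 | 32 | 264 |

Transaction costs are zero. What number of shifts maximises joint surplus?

2

Bargaining reaches the level where marginal profit last exceeds marginal noise damage.
That holds through level 2 (166 ≥ 123) but not at 3 (72 < 223).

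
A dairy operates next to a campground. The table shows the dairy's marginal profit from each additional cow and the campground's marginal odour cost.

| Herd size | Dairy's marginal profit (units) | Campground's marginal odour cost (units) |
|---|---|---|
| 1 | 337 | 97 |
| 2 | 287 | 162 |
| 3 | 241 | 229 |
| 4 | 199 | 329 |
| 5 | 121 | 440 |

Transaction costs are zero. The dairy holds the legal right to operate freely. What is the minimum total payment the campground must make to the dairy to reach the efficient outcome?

320

Left alone the dairy would choose level 5 (marginal profit stays positive).
Efficient level: k* = 3 (marginal profit ≥ marginal odour cost through 3).
The campground must at least cover the dairy's forgone profit from cutting 5→3: 199 + 121 = 320.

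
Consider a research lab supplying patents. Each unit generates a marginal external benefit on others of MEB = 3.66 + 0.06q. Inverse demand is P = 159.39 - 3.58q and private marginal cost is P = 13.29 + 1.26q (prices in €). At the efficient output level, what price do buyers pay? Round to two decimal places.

P = €47.23

Social marginal cost = private MC − MEB = 9.63 + 1.20q.
Set SMC = demand: 9.63 + 1.20q = 159.39 - 3.58q → q* = 31.3305.
Consumer price on the demand curve at q*: 159.39 − 3.58×31.3305 = 47.2268.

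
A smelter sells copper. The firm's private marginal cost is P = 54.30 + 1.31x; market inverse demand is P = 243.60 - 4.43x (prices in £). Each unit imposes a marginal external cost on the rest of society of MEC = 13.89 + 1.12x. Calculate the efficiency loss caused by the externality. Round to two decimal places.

Market equilibrium (private): 54.30 + 1.31x = 243.60 - 4.43x → x_m = 32.9791.
Social marginal cost = private MC + MEC = 68.19 + 2.43x.
Set SMC = demand: 68.19 + 2.43x = 243.60 - 4.43x → x* = 25.5700.
Between x* and x_m the wedge SMC − demand runs linearly from 0 to MEC(x_m), so the loss is a triangle.
DWL = ½ × 7.4091 × 50.8266 = 188.2897.

DWL = £188.29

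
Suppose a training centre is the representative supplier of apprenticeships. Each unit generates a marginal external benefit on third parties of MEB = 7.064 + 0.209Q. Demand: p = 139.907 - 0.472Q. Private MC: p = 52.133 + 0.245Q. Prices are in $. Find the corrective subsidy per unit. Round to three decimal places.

Social marginal cost = private MC − MEB = 45.069 + 0.036Q.
Set SMC = demand: 45.069 + 0.036Q = 139.907 - 0.472Q → Q* = 186.6890.
The Pigouvian subsidy equals MEB at Q*: 7.064 + 0.209×186.6890 = 46.0820.

subsidy = $46.082 per unit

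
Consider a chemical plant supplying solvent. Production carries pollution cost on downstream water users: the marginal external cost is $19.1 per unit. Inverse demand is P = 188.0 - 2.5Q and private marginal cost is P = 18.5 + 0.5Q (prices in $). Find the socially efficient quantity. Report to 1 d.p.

Q* = 50.1

Social marginal cost = private MC + MEC = 37.6 + 0.5Q.
Set SMC = demand: 37.6 + 0.5Q = 188.0 - 2.5Q → Q* = 50.1333.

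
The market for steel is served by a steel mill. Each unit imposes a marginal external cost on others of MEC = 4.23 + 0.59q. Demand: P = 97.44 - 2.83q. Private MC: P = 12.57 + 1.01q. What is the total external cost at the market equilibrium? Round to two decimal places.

Market equilibrium (private): 12.57 + 1.01q = 97.44 - 2.83q → q_m = 22.1016.
Total external cost = ∫₀^{q_m} (4.23 + 0.59q) dq = 4.23×22.1016 + ½×0.59×22.1016² = 237.5916.

237.59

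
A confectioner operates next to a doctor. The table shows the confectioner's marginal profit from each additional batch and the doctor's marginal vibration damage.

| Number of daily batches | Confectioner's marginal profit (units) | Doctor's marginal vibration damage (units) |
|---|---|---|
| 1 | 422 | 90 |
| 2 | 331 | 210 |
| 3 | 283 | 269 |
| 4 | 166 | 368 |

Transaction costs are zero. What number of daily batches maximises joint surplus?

Bargaining reaches the level where marginal profit last exceeds marginal vibration damage.
That holds through level 3 (283 ≥ 269) but not at 4 (166 < 368).

3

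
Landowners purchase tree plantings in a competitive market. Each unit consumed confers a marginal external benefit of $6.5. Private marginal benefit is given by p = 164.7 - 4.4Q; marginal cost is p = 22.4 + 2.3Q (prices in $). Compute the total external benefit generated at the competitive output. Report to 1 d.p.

Market equilibrium (private): 22.4 + 2.3Q = 164.7 - 4.4Q → Q_m = 21.2388.
Total external benefit = MEB × Q_m = 6.5 × 21.2388 = 138.0522.

$138.1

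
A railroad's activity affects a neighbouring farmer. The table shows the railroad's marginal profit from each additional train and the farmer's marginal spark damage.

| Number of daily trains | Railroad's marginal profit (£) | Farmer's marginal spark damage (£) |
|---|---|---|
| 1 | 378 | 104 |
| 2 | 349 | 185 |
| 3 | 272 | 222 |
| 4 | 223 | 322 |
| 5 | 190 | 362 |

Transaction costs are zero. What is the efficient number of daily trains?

Bargaining reaches the level where marginal profit last exceeds marginal spark damage.
That holds through level 3 (272 ≥ 222) but not at 4 (223 < 322).

3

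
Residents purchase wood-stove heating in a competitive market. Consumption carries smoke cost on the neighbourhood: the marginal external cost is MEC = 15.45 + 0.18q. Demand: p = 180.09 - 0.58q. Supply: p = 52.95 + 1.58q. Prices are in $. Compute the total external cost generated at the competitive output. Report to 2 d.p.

$1221.22

Market equilibrium (private): 52.95 + 1.58q = 180.09 - 0.58q → q_m = 58.8611.
Total external cost = ∫₀^{q_m} (15.45 + 0.18q) dq = 15.45×58.8611 + ½×0.18×58.8611² = 1221.2206.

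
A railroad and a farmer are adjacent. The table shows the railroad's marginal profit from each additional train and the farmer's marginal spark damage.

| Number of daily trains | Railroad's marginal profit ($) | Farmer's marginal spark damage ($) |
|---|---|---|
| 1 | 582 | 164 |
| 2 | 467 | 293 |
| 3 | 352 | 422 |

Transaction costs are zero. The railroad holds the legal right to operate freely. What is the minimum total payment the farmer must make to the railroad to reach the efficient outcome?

$352

Left alone the railroad would choose level 3 (marginal profit stays positive).
Efficient level: k* = 2 (marginal profit ≥ marginal spark damage through 2).
The farmer must at least cover the railroad's forgone profit from cutting 3→2: 352 = 352.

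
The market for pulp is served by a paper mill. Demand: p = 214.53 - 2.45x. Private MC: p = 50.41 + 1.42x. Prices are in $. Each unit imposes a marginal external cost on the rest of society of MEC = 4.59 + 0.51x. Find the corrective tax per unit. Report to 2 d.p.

tax = $23.17 per unit

Social marginal cost = private MC + MEC = 55.00 + 1.93x.
Set SMC = demand: 55.00 + 1.93x = 214.53 - 2.45x → x* = 36.4224.
The Pigouvian tax equals MEC at x*: 4.59 + 0.51×36.4224 = 23.1654.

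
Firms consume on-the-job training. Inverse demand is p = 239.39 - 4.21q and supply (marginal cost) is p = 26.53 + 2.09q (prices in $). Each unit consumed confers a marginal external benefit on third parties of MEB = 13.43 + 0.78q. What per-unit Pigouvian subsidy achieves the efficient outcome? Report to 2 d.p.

subsidy = $45.41 per unit

Social marginal benefit = demand + MEB = 252.82 - 3.43q.
Set SMB = MC: 252.82 - 3.43q = 26.53 + 2.09q → q* = 40.9946.
The Pigouvian subsidy equals MEB at q*: 13.43 + 0.78×40.9946 = 45.4058.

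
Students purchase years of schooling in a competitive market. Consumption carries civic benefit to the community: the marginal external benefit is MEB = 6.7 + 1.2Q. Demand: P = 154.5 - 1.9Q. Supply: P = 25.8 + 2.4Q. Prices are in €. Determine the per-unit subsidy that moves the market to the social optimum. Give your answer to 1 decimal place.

Social marginal benefit = demand + MEB = 161.2 - 0.7Q.
Set SMB = MC: 161.2 - 0.7Q = 25.8 + 2.4Q → Q* = 43.6774.
The Pigouvian subsidy equals MEB at Q*: 6.7 + 1.2×43.6774 = 59.1129.

subsidy = €59.1 per unit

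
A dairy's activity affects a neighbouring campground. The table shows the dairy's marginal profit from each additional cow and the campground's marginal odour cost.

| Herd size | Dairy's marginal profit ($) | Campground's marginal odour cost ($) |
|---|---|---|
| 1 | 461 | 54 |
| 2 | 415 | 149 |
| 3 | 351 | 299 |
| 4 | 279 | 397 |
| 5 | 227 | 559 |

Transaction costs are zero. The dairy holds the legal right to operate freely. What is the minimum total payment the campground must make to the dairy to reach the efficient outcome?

Left alone the dairy would choose level 5 (marginal profit stays positive).
Efficient level: k* = 3 (marginal profit ≥ marginal odour cost through 3).
The campground must at least cover the dairy's forgone profit from cutting 5→3: 279 + 227 = 506.

$506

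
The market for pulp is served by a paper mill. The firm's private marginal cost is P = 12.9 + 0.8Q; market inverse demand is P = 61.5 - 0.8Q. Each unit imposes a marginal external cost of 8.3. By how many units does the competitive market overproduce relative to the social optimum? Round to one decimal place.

Market equilibrium (private): 12.9 + 0.8Q = 61.5 - 0.8Q → Q_m = 30.3750.
Social marginal cost = private MC + MEC = 21.2 + 0.8Q.
Set SMC = demand: 21.2 + 0.8Q = 61.5 - 0.8Q → Q* = 25.1875.
Gap = |30.3750 − 25.1875| = 5.1875.

5.2 units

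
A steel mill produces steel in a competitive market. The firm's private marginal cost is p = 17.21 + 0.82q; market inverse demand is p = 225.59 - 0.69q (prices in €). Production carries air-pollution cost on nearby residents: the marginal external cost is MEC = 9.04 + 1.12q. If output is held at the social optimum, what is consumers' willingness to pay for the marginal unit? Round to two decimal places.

Social marginal cost = private MC + MEC = 26.25 + 1.94q.
Set SMC = demand: 26.25 + 1.94q = 225.59 - 0.69q → q* = 75.7947.
Consumer price on the demand curve at q*: 225.59 − 0.69×75.7947 = 173.2917.

P = €173.29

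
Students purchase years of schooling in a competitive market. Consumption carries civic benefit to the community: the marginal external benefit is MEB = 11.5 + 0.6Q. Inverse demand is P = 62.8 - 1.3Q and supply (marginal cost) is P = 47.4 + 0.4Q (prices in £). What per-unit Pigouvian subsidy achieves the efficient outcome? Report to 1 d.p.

subsidy = £26.2 per unit

Social marginal benefit = demand + MEB = 74.3 - 0.7Q.
Set SMB = MC: 74.3 - 0.7Q = 47.4 + 0.4Q → Q* = 24.4545.
The Pigouvian subsidy equals MEB at Q*: 11.5 + 0.6×24.4545 = 26.1727.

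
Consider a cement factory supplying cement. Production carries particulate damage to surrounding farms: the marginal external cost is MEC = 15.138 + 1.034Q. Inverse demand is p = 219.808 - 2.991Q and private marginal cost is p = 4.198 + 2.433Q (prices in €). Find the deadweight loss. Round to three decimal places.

Market equilibrium (private): 4.198 + 2.433Q = 219.808 - 2.991Q → Q_m = 39.7511.
Social marginal cost = private MC + MEC = 19.336 + 3.467Q.
Set SMC = demand: 19.336 + 3.467Q = 219.808 - 2.991Q → Q* = 31.0424.
Height of the DWL triangle at Q_m is SMC(Q_m) − demand(Q_m) = MEC(Q_m) = 56.2406.
DWL = ½ × 8.7087 × 56.2406 = 244.8913.

DWL = €244.891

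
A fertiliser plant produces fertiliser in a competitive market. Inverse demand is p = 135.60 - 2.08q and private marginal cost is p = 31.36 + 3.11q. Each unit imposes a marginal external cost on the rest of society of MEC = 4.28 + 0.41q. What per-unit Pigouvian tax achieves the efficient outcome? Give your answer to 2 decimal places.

Social marginal cost = private MC + MEC = 35.64 + 3.52q.
Set SMC = demand: 35.64 + 3.52q = 135.60 - 2.08q → q* = 17.8500.
The Pigouvian tax equals MEC at q*: 4.28 + 0.41×17.8500 = 11.5985.

tax = 11.60 per unit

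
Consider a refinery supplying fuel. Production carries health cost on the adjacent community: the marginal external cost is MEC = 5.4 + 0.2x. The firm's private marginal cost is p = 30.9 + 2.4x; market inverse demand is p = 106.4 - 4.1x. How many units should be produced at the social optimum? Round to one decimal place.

x* = 10.5

Social marginal cost = private MC + MEC = 36.3 + 2.6x.
Set SMC = demand: 36.3 + 2.6x = 106.4 - 4.1x → x* = 10.4627.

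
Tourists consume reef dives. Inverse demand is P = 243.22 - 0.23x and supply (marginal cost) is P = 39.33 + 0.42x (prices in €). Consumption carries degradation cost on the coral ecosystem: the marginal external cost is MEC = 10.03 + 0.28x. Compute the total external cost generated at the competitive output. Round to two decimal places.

€16921.23

Market equilibrium (private): 39.33 + 0.42x = 243.22 - 0.23x → x_m = 313.6769.
Total external cost = ∫₀^{x_m} (10.03 + 0.28x) dx = 10.03×313.6769 + ½×0.28×313.6769² = 16921.2270.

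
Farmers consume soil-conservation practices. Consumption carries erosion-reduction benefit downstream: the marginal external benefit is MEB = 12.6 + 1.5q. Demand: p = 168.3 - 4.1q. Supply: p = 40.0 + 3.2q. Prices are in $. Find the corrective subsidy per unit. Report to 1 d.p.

Social marginal benefit = demand + MEB = 180.9 - 2.6q.
Set SMB = MC: 180.9 - 2.6q = 40.0 + 3.2q → q* = 24.2931.
The Pigouvian subsidy equals MEB at q*: 12.6 + 1.5×24.2931 = 49.0397.

subsidy = $49.0 per unit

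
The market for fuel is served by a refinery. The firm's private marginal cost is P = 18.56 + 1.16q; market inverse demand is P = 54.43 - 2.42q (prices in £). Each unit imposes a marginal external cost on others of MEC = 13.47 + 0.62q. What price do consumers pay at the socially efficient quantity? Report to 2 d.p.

P = £41.52

Social marginal cost = private MC + MEC = 32.03 + 1.78q.
Set SMC = demand: 32.03 + 1.78q = 54.43 - 2.42q → q* = 5.3333.
Consumer price on the demand curve at q*: 54.43 − 2.42×5.3333 = 41.5234.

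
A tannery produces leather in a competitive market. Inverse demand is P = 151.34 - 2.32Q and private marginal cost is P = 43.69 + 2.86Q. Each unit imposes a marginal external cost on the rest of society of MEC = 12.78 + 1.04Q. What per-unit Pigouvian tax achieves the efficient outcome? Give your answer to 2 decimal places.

Social marginal cost = private MC + MEC = 56.47 + 3.90Q.
Set SMC = demand: 56.47 + 3.90Q = 151.34 - 2.32Q → Q* = 15.2524.
The Pigouvian tax equals MEC at Q*: 12.78 + 1.04×15.2524 = 28.6425.

tax = 28.64 per unit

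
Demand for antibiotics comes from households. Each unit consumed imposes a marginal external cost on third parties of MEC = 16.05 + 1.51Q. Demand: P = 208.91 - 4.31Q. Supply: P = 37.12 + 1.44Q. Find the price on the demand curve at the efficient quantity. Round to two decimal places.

P = 116.45

Social marginal benefit = demand − MEC = 192.86 - 5.82Q.
Set SMB = MC: 192.86 - 5.82Q = 37.12 + 1.44Q → Q* = 21.4518.
Consumer price on the demand curve at Q*: 208.91 − 4.31×21.4518 = 116.4527.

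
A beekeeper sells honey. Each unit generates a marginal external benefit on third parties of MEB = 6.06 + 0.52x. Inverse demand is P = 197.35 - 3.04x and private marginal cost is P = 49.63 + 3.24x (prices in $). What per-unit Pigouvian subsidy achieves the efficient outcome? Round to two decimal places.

subsidy = $19.94 per unit

Social marginal cost = private MC − MEB = 43.57 + 2.72x.
Set SMC = demand: 43.57 + 2.72x = 197.35 - 3.04x → x* = 26.6979.
The Pigouvian subsidy equals MEB at x*: 6.06 + 0.52×26.6979 = 19.9429.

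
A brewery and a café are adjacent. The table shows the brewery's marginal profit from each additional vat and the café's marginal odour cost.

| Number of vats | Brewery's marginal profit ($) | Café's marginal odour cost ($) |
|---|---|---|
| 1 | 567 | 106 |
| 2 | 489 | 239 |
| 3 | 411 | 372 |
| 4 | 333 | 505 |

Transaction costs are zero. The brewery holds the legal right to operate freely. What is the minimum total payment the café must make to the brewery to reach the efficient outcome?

$333

Left alone the brewery would choose level 4 (marginal profit stays positive).
Efficient level: k* = 3 (marginal profit ≥ marginal odour cost through 3).
The café must at least cover the brewery's forgone profit from cutting 4→3: 333 = 333.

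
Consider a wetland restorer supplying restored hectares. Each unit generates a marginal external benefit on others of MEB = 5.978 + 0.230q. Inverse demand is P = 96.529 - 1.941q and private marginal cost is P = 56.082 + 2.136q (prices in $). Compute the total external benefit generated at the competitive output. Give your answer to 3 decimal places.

$70.625

Market equilibrium (private): 56.082 + 2.136q = 96.529 - 1.941q → q_m = 9.9208.
Total external benefit = ∫₀^{q_m} (5.978 + 0.230q) dq = 5.978×9.9208 + ½×0.230×9.9208² = 70.6251.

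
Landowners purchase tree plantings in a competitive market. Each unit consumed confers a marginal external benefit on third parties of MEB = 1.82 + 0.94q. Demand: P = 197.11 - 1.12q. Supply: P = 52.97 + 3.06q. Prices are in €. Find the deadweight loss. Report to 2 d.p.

Market equilibrium (private): 52.97 + 3.06q = 197.11 - 1.12q → q_m = 34.4833.
Social marginal benefit = demand + MEB = 198.93 - 0.18q.
Set SMB = MC: 198.93 - 0.18q = 52.97 + 3.06q → q* = 45.0494.
Between q* and q_m the wedge SMB − MC runs linearly from 0 to MEB(q_m), so the loss is a triangle.
DWL = ½ × 10.5661 × 34.2343 = 180.8615.

DWL = €180.86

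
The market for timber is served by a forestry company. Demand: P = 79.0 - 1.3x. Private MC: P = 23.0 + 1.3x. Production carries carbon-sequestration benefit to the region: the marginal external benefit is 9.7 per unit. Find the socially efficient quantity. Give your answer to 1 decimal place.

Social marginal cost = private MC − MEB = 13.3 + 1.3x.
Set SMC = demand: 13.3 + 1.3x = 79.0 - 1.3x → x* = 25.2692.

x* = 25.3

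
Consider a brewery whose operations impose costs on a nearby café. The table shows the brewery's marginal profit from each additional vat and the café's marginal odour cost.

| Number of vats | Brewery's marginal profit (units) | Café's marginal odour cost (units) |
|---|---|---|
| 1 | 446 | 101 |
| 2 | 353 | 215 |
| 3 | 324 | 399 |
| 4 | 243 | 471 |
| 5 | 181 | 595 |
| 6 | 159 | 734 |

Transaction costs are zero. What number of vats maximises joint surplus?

2

Bargaining reaches the level where marginal profit last exceeds marginal odour cost.
That holds through level 2 (353 ≥ 215) but not at 3 (324 < 399).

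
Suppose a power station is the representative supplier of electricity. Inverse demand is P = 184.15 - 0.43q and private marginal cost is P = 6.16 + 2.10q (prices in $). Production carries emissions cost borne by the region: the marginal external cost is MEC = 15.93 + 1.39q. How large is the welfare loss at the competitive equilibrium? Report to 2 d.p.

Market equilibrium (private): 6.16 + 2.10q = 184.15 - 0.43q → q_m = 70.3518.
Social marginal cost = private MC + MEC = 22.09 + 3.49q.
Set SMC = demand: 22.09 + 3.49q = 184.15 - 0.43q → q* = 41.3418.
The welfare-loss triangle has base |q_m − q*| and height MEC(q_m) (the vertical gap between SMC and demand is zero at q* and MEC at q_m).
DWL = ½ × 29.0100 × 113.7190 = 1649.4941.

DWL = $1649.49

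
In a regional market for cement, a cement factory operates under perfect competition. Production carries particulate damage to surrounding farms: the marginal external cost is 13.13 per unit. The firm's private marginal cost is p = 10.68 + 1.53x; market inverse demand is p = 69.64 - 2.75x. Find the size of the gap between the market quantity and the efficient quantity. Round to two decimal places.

3.07 units

Market equilibrium (private): 10.68 + 1.53x = 69.64 - 2.75x → x_m = 13.7757.
Social marginal cost = private MC + MEC = 23.81 + 1.53x.
Set SMC = demand: 23.81 + 1.53x = 69.64 - 2.75x → x* = 10.7079.
Gap = |13.7757 − 10.7079| = 3.0678.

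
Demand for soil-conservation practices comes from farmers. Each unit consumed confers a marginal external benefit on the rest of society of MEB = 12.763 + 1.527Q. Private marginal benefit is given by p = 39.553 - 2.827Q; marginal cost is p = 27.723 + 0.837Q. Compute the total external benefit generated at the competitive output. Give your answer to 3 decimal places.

49.167

Market equilibrium (private): 27.723 + 0.837Q = 39.553 - 2.827Q → Q_m = 3.2287.
Total external benefit = ∫₀^{Q_m} (12.763 + 1.527Q) dQ = 12.763×3.2287 + ½×1.527×3.2287² = 49.1670.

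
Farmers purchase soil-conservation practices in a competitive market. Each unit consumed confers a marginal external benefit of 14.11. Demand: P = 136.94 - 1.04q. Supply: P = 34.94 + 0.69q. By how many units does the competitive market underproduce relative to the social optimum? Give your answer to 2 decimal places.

Market equilibrium (private): 34.94 + 0.69q = 136.94 - 1.04q → q_m = 58.9595.
Social marginal benefit = demand + MEB = 151.05 - 1.04q.
Set SMB = MC: 151.05 - 1.04q = 34.94 + 0.69q → q* = 67.1156.
Gap = |58.9595 − 67.1156| = 8.1561.

8.16 units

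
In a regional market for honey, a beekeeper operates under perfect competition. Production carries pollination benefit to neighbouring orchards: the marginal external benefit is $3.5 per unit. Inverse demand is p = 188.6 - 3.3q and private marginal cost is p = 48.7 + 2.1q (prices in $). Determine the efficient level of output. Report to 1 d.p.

Social marginal cost = private MC − MEB = 45.2 + 2.1q.
Set SMC = demand: 45.2 + 2.1q = 188.6 - 3.3q → q* = 26.5556.

q* = 26.6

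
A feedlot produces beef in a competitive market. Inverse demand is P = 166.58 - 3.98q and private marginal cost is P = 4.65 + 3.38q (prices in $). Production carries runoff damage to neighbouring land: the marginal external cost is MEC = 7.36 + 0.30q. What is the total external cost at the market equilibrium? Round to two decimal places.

$234.54

Market equilibrium (private): 4.65 + 3.38q = 166.58 - 3.98q → q_m = 22.0014.
Total external cost = ∫₀^{q_m} (7.36 + 0.30q) dq = 7.36×22.0014 + ½×0.30×22.0014² = 234.5395.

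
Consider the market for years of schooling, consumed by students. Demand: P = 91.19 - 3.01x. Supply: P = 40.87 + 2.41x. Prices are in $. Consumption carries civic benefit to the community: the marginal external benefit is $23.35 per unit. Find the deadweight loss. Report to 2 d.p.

Market equilibrium (private): 40.87 + 2.41x = 91.19 - 3.01x → x_m = 9.2841.
Social marginal benefit = demand + MEB = 114.54 - 3.01x.
Set SMB = MC: 114.54 - 3.01x = 40.87 + 2.41x → x* = 13.5923.
The loss is the area between SMB and MC from x* to x_m; with linear curves that's a triangle of height MEB(x_m).
DWL = ½ × 4.3082 × 23.3500 = 50.2982.

DWL = $50.30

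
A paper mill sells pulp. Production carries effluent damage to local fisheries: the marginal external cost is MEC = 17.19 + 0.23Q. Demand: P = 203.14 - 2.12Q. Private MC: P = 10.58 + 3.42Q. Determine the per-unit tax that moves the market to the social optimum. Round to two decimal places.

Social marginal cost = private MC + MEC = 27.77 + 3.65Q.
Set SMC = demand: 27.77 + 3.65Q = 203.14 - 2.12Q → Q* = 30.3934.
The Pigouvian tax equals MEC at Q*: 17.19 + 0.23×30.3934 = 24.1805.

tax = 24.18 per unit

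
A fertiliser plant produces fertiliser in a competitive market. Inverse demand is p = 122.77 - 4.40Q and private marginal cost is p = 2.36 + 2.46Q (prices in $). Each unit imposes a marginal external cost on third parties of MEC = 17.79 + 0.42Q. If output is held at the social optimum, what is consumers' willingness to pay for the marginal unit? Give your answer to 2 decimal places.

Social marginal cost = private MC + MEC = 20.15 + 2.88Q.
Set SMC = demand: 20.15 + 2.88Q = 122.77 - 4.40Q → Q* = 14.0962.
Consumer price on the demand curve at Q*: 122.77 − 4.40×14.0962 = 60.7467.

P = $60.75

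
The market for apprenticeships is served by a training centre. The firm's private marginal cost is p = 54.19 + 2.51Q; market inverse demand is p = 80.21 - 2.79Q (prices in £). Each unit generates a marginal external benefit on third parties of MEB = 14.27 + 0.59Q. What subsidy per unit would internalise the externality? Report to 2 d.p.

subsidy = £19.32 per unit

Social marginal cost = private MC − MEB = 39.92 + 1.92Q.
Set SMC = demand: 39.92 + 1.92Q = 80.21 - 2.79Q → Q* = 8.5541.
The Pigouvian subsidy equals MEB at Q*: 14.27 + 0.59×8.5541 = 19.3169.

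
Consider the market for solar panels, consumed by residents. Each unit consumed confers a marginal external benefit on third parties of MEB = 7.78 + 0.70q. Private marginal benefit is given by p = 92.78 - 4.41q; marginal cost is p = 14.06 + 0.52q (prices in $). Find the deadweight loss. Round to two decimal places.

Market equilibrium (private): 14.06 + 0.52q = 92.78 - 4.41q → q_m = 15.9675.
Social marginal benefit = demand + MEB = 100.56 - 3.71q.
Set SMB = MC: 100.56 - 3.71q = 14.06 + 0.52q → q* = 20.4492.
The welfare-loss triangle has base |q_m − q*| and height MEB(q_m) (the vertical gap between SMB and MC is zero at q* and MEB at q_m).
DWL = ½ × 4.4817 × 18.9573 = 42.4805.

DWL = $42.48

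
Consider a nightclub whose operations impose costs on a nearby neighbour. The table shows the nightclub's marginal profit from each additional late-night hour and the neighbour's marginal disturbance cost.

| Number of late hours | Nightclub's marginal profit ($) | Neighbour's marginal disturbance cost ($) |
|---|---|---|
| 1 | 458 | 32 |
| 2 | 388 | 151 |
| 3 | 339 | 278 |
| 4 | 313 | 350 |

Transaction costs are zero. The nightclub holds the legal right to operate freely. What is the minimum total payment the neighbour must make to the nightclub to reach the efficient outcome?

Left alone the nightclub would choose level 4 (marginal profit stays positive).
Efficient level: k* = 3 (marginal profit ≥ marginal disturbance cost through 3).
The neighbour must at least cover the nightclub's forgone profit from cutting 4→3: 313 = 313.

$313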